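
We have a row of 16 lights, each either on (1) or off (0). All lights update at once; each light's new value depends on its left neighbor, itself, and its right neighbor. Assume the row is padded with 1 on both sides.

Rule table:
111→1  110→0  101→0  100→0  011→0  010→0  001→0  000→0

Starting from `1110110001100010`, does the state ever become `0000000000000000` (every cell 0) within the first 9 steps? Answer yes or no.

1100000000000000
1000000000000000
0000000000000000
all cells are 0 at step 3

yes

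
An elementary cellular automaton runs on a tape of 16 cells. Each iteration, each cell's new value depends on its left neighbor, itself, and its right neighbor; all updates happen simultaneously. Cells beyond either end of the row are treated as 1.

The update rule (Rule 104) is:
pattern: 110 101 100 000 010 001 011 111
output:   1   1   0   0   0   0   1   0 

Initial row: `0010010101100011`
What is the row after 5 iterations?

0000000010000001

0000001011100010
0000000110100001
0000000111000001
0000000101000001
0000000010000001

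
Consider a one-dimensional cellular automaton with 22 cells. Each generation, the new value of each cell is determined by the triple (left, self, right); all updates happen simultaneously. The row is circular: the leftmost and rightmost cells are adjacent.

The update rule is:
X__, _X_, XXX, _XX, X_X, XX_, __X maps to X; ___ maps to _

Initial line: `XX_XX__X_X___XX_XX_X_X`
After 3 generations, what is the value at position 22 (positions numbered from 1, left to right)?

X

XXXXXXXXXXX_XXXXXXXXXX
XXXXXXXXXXXXXXXXXXXXXX
XXXXXXXXXXXXXXXXXXXXXX
position 22 holds X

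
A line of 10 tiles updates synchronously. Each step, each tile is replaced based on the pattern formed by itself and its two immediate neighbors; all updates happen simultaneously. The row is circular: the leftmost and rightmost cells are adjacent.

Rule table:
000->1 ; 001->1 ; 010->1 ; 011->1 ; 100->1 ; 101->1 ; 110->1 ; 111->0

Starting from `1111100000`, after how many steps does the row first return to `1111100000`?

1000111111
1111100000

2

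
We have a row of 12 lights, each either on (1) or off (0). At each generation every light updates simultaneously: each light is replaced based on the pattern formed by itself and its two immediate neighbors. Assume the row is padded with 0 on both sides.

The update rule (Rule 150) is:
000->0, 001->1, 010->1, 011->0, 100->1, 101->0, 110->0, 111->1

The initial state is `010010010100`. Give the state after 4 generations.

generation 1: 111111110110
generation 2: 011111100001
generation 3: 101111010011
generation 4: 100110011100

100110011100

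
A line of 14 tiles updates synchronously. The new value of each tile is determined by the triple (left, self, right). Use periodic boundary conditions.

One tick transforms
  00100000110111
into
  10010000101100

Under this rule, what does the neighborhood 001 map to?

At position 1 the neighborhood is 001; the next row has 0 there.

0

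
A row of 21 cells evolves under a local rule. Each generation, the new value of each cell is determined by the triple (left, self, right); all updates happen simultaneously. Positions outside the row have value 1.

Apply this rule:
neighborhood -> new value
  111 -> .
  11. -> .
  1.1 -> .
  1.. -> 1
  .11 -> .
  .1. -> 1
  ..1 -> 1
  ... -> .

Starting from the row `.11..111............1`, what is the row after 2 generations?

generation 1: ...11...1..........1.
generation 2: 1.1..1.111........11.

1.1..1.111........11.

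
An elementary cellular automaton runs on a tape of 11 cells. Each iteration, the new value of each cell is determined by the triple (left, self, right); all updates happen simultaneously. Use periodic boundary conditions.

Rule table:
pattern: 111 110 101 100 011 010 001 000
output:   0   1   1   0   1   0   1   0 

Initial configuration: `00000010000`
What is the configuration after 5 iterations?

01000000000

00000100000
00001000000
00010000000
00100000000
01000000000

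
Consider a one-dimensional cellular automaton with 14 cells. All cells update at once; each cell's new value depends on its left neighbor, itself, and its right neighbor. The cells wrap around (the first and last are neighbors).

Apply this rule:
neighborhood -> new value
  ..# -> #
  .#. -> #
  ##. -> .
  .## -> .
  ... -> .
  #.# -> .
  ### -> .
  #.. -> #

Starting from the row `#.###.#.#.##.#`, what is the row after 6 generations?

.###.##.##.###

......#.#.....
.....##.##....
....#.....#...
...###...###..
..#...#.#...#.
.###.##.##.###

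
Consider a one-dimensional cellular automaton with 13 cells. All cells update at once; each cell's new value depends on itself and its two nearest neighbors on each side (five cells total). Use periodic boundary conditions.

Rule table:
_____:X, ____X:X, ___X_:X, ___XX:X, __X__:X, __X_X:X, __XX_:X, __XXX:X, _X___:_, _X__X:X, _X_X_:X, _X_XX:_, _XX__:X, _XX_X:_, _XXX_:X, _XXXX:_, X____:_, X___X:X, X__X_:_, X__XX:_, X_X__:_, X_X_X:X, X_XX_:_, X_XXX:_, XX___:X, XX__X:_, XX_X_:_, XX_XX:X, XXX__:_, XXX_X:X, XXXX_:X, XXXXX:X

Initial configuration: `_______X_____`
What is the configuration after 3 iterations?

XXXXXXXX__XXX
XXXXXXX___X_X
_XXXXX_XXXX__

_XXXXX_XXXX__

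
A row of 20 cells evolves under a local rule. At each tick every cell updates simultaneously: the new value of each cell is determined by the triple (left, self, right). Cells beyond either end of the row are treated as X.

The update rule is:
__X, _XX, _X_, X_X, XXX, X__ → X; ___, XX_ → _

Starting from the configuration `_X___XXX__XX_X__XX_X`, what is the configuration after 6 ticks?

XX_XXX_XXXXX_XXXXXXX

XXX_XXX_XXX_XXXXX_XX
XX_XXX_XXX_XXXXX_XXX
X_XXX_XXX_XXXXX_XXXX
_XXX_XXX_XXXXX_XXXXX
XXX_XXX_XXXXX_XXXXXX
XX_XXX_XXXXX_XXXXXXX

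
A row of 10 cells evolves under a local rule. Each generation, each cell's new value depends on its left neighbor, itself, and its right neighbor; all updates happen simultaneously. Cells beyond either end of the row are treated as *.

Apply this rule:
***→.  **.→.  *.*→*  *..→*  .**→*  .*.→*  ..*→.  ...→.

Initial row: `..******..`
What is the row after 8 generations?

*.*.....*.
.***....**
**..*...*.
..*.**..**
*.***.*.*.
.**..*****
**.*.*....
..*****...

..*****...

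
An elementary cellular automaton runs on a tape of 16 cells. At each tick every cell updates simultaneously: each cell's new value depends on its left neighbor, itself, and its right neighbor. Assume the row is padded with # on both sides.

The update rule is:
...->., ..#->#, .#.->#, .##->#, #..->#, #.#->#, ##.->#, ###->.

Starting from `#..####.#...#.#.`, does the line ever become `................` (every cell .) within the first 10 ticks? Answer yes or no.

no

tick 1: ####..####.#####
tick 2: ...####..###....
tick 3: #.##..####.##..#
tick 4: #######..#######
tick 5: ......####......
tick 6: #....##..##....#
tick 7: ##..########..##
tick 8: .####......####.
tick 9: ##..##....##..##
tick 10: .######..######.
tick 10 is .######..######., still not uniform .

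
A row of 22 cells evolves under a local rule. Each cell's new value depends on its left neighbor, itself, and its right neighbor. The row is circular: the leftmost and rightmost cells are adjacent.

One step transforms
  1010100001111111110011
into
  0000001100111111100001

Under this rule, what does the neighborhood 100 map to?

0

At position 5 the neighborhood is 100; the next row has 0 there.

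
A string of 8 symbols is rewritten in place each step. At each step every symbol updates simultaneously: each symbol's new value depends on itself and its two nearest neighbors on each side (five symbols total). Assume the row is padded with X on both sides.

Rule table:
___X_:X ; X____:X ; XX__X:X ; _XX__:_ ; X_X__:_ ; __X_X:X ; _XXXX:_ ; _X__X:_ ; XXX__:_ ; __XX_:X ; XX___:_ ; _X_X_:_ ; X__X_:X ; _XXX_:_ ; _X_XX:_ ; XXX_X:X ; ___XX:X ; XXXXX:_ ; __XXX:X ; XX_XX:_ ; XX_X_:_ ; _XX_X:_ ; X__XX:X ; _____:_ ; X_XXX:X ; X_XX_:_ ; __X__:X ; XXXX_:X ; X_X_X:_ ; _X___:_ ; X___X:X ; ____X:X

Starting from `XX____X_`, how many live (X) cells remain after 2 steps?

5

step 1: X__XXXX_
step 2: _XXX_XX_
count of X: 5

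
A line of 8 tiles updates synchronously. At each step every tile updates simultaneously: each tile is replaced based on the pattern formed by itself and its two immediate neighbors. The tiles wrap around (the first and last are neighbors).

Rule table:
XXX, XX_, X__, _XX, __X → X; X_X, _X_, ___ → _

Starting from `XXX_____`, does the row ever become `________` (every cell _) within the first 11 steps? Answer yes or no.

no

step 1: XXXX___X
step 2: XXXXX_XX
step 3: XXXXX_XX  (fixed point — unchanged through step 11)
step 11 is XXXXX_XX, still not uniform _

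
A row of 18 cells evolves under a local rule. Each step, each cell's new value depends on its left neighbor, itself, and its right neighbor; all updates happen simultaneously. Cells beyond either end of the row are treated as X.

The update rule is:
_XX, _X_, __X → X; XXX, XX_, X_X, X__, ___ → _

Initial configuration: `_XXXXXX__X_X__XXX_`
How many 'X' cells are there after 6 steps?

9

_X______XX_X_XX___
_X_____XX__X_X___X
_X____XX__XX_X__XX
_X___XX__XX__X_XX_
_X__XX__XX__XX_X__
_X_XX__XX__XX__X_X
count of X: 9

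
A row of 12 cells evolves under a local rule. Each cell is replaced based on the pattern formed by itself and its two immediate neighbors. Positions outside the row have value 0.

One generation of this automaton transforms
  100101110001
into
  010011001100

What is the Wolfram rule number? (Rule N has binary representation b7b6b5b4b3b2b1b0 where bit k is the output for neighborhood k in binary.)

position 6: 111 → 0  (bit 7 = 0)
position 7: 110 → 0  (bit 6 = 0)
position 4: 101 → 1  (bit 5 = 1)
position 1: 100 → 1  (bit 4 = 1)
position 5: 011 → 1  (bit 3 = 1)
position 0: 010 → 0  (bit 2 = 0)
position 2: 001 → 0  (bit 1 = 0)
position 9: 000 → 1  (bit 0 = 1)
bits b7..b0 = 00111001 = 57

57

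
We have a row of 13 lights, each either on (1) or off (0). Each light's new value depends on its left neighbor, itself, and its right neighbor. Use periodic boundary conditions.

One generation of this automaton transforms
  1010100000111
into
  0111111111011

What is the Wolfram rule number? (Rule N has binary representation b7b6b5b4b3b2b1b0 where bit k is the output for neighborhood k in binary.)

position 11: 111 → 1  (bit 7 = 1)
position 0: 110 → 0  (bit 6 = 0)
position 1: 101 → 1  (bit 5 = 1)
position 5: 100 → 1  (bit 4 = 1)
position 10: 011 → 0  (bit 3 = 0)
position 2: 010 → 1  (bit 2 = 1)
position 9: 001 → 1  (bit 1 = 1)
position 6: 000 → 1  (bit 0 = 1)
bits b7..b0 = 10110111 = 183

183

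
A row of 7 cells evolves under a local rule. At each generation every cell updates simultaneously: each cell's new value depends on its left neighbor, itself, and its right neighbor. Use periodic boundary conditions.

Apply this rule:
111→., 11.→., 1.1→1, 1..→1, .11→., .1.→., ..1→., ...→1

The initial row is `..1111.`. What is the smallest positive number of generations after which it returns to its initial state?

generation 1: 1.....1
generation 2: .1111..
generation 3: .....11
generation 4: 1111...
generation 5: ....11.
generation 6: 111...1
generation 7: ...11..
generation 8: 11...11
generation 9: ..11...
generation 10: 1...111
generation 11: .11....
generation 12: ...1111
generation 13: 11.....
generation 14: ..1111.

14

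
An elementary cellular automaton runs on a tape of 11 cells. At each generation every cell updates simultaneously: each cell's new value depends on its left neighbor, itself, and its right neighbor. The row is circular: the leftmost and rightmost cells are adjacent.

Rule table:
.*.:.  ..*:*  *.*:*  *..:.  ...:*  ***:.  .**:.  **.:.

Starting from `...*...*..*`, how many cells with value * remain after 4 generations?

.**..**..*.
*...*...*..
..**..**..*
.*...*...*.
count of *: 3

3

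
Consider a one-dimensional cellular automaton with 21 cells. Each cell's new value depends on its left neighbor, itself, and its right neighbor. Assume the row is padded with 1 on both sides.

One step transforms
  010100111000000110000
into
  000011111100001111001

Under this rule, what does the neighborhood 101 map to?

0

At position 0 the neighborhood is 101; the next row has 0 there.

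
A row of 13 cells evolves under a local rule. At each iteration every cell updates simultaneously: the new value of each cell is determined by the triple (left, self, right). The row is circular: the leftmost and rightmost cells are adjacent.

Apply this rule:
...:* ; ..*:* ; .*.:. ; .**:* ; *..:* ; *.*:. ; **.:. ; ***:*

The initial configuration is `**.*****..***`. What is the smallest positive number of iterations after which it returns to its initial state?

26

*..****.*****
.*****..*****
.****.******.
****..*****.*
***.******..*
**..*****.***
*.******..***
..*****.*****
******..****.
*****.*****..
****..****.**
***.*****..**
**..****.****
*.*****..****
..****.******
*****..*****.
****.******..
***..*****.**
**.******..**
*..*****.****
.******..****
.*****.*****.
*****..****.*
****.*****..*
***..****.***
**.*****..***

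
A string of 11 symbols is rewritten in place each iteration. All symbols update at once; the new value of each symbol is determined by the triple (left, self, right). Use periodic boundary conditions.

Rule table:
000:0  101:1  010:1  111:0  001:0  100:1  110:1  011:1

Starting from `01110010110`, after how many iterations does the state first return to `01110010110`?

7

01011011111
11111110001
00000011001
10000011101
11000010111
01100011100
01110010110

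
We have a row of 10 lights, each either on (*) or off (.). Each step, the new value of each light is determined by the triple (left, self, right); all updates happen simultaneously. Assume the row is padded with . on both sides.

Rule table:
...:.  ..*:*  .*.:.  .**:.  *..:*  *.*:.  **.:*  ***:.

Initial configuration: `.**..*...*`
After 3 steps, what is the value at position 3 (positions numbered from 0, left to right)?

*.***.*.*.
....*....*
...*.*..*.
position 3 holds *

*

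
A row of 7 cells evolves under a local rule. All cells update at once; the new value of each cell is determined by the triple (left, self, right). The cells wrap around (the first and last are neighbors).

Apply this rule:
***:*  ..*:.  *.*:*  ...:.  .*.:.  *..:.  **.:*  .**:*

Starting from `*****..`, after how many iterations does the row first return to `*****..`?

*****..

1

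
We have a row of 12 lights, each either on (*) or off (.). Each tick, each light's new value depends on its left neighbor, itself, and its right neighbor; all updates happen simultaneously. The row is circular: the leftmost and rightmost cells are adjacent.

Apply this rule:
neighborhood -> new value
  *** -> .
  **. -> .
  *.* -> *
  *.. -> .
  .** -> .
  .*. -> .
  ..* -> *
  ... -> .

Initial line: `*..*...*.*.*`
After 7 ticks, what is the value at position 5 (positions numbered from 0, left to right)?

.

..*...*.*.*.
.*...*.*.*..
*...*.*.*...
...*.*.*...*
..*.*.*...*.
.*.*.*...*..
*.*.*...*...
position 5 holds .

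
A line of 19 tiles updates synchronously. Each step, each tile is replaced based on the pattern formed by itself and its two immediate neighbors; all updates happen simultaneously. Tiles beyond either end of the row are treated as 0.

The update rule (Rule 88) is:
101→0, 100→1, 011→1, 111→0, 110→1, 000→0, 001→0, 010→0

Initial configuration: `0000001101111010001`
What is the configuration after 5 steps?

0000000011100100100

0000001101001001000
0000001100100100100
0000001110010010010
0000001011001001001
0000000011100100100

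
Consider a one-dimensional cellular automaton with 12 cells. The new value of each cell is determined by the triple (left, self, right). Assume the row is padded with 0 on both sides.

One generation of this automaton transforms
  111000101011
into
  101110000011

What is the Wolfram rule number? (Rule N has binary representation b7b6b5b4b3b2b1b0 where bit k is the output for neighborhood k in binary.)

89

position 1: 111 → 0  (bit 7 = 0)
position 2: 110 → 1  (bit 6 = 1)
position 7: 101 → 0  (bit 5 = 0)
position 3: 100 → 1  (bit 4 = 1)
position 0: 011 → 1  (bit 3 = 1)
position 6: 010 → 0  (bit 2 = 0)
position 5: 001 → 0  (bit 1 = 0)
position 4: 000 → 1  (bit 0 = 1)
bits b7..b0 = 01011001 = 89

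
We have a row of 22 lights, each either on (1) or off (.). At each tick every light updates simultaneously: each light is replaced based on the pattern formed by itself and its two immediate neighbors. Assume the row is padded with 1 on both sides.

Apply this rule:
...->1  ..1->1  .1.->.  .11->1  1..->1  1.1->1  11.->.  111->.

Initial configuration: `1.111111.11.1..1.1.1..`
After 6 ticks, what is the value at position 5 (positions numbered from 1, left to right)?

.11.....11.1.11.1.1.11
11.111111.1.11.1.1.11.
..11.....1.11.1.1.11.1
111.11111.11.1.1.11.11
...11....11.1.1.11.11.
1111.11111.1.1.11.11.1
position 5 holds .

.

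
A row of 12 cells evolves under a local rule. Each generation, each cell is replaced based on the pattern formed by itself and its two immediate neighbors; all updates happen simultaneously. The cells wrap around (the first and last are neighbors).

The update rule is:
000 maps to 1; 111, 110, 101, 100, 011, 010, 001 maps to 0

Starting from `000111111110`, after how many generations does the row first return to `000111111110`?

2

110000000000
000111111110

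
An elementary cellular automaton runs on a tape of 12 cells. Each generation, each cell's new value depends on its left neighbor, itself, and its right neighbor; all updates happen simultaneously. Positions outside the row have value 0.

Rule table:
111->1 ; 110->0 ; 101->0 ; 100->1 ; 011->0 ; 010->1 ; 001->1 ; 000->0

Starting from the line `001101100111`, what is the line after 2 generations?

010000011010
111000100011

111000100011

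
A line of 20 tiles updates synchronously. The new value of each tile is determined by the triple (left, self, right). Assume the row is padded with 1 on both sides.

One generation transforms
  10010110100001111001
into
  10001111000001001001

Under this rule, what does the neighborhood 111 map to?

0

At position 14 the neighborhood is 111; the next row has 0 there.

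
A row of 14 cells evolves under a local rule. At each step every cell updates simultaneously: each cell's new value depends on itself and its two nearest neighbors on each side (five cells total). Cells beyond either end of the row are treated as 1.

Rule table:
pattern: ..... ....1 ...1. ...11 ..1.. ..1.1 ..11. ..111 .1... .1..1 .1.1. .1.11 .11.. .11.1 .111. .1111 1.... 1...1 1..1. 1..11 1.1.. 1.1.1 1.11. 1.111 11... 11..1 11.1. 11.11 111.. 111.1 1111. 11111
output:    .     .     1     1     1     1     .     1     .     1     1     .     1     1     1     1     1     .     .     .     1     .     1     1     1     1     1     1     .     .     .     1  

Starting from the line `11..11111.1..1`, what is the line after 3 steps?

step 1: ..1.111..111.1
step 2: 1.1.11.1.11.11
step 3: .1..111..11111

.1..111..11111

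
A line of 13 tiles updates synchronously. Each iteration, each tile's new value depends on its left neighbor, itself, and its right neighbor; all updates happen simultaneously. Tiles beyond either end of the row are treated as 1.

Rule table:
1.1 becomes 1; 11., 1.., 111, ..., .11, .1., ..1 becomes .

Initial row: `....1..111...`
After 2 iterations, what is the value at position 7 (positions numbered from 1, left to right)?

.

.............
.............
position 7 holds .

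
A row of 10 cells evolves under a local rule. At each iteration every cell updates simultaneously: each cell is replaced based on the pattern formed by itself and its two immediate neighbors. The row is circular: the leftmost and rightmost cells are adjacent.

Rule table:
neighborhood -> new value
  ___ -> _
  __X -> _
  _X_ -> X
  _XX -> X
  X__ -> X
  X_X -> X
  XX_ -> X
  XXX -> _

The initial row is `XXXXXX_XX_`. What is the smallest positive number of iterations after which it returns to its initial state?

iteration 1: X____XXXXX
iteration 2: XX___X____
iteration 3: XXX__XX___
iteration 4: X_XX_XXX__
iteration 5: XXXXXX_XX_

5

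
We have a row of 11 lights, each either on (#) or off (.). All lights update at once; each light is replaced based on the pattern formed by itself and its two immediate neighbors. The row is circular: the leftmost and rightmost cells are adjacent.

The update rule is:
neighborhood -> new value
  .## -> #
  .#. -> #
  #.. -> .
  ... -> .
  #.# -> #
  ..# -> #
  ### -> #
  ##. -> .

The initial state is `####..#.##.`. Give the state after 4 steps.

..####.####

step 1: ###..####.#
step 2: ##..####.##
step 3: #..####.###
step 4: ..####.####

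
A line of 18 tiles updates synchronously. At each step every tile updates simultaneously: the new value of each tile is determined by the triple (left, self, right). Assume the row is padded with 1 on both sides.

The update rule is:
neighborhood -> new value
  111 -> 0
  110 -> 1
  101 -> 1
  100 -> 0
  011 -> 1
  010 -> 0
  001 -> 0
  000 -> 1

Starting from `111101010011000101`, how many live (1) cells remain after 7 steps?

000110100011010011
010111001011100010
101101000110101001
111110010111010001
000010001101100101
011000101111100011
111010011000101010
count of 1: 9

9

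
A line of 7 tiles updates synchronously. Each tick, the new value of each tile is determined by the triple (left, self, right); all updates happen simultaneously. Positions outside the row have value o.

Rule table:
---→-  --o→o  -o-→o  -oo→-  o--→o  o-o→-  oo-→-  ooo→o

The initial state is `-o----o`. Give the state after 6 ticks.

-oo--o-
---ooo-
o-o-o--
--o-ooo
ooo--oo
oo-oo-o

oo-oo-o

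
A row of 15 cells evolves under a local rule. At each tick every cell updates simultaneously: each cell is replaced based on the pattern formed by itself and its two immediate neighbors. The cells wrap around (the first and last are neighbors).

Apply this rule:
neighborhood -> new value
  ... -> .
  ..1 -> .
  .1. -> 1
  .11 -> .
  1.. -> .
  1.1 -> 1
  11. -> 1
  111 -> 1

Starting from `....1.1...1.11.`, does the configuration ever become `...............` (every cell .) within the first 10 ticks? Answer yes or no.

no

tick 1: ....111...11.1.
tick 2: .....11....111.
tick 3: ......1.....11.
tick 4: ......1......1.
tick 5: ......1......1.  (fixed point — unchanged through tick 10)
tick 10 is ......1......1., still not uniform .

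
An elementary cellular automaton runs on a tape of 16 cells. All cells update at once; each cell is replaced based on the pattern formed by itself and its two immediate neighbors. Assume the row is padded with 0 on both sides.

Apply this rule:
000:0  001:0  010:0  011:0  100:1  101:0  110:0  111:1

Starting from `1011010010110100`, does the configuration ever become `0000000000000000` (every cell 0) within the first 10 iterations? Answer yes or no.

0000001000000010
0000000100000001
0000000010000000
0000000001000000
0000000000100000
0000000000010000
0000000000001000
0000000000000100
0000000000000010
0000000000000001
iteration 10 is 0000000000000001, still not uniform 0

no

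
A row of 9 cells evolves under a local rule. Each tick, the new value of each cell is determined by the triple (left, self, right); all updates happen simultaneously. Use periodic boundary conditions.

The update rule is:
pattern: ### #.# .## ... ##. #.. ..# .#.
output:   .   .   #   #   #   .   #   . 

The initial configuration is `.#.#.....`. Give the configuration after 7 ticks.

.##.###..

#....####
#.####...
..#..#.##
.#..#..##
...#..###
.##..##.#
.##.###..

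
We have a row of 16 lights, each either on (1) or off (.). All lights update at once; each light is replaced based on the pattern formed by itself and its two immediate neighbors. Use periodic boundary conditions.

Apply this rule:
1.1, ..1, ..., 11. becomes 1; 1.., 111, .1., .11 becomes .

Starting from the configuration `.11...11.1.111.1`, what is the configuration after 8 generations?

1.1.11.1.1.11.1.

generation 1: 1.1.11.11.1..11.
generation 2: .1.1.11.11..1.11
generation 3: 1.1.1.11.1.1.1.1
generation 4: 11.1.1.11.1.1.1.
generation 5: .11.1.1.11.1.1.1
generation 6: 1.11.1.1.11.1.1.
generation 7: .1.11.1.1.11.1.1
generation 8: 1.1.11.1.1.11.1.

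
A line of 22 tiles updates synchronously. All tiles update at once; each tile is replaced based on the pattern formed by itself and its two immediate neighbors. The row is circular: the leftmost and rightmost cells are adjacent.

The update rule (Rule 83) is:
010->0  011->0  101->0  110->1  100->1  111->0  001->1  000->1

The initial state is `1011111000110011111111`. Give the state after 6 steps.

1111000100011111111101

1000001111011100000000
0111110001000111111111
0000011110111000000001
1111100010001111111110
0000111101110000000010
1111000100011111111101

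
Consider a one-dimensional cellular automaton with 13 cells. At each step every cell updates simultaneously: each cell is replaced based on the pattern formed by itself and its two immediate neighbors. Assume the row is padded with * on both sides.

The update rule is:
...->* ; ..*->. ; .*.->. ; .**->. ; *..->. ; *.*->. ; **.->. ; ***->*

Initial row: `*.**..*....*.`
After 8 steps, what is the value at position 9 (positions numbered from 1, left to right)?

*

........**...
.******....*.
..****..**...
...**......*.
.*....****...
...**..**..*.
.*...........
...*********.
position 9 holds *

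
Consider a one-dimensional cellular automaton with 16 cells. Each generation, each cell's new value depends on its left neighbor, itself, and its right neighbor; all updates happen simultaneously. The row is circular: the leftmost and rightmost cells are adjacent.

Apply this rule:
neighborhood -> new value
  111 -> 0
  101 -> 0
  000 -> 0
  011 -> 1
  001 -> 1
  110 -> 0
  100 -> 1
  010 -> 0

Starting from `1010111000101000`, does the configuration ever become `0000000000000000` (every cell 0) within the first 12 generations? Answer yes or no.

0000100101000101
1001011000101000
0110010101000101
0101100000101000
1001010001000100
0110001010101011
0101010000000010
1000001000000101
0100010100001001
0010100010010110
0100010101100101
0010100001011000
generation 12 is 0010100001011000, still not uniform 0

no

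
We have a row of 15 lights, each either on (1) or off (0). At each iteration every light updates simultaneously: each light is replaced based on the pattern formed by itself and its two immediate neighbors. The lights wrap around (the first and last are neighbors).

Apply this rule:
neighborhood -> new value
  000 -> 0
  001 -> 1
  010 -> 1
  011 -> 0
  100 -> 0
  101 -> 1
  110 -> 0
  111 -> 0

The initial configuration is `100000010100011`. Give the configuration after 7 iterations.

110000100000000

iteration 1: 000000111100100
iteration 2: 000001000001100
iteration 3: 000011000010000
iteration 4: 000100000110000
iteration 5: 001100001000000
iteration 6: 010000011000000
iteration 7: 110000100000000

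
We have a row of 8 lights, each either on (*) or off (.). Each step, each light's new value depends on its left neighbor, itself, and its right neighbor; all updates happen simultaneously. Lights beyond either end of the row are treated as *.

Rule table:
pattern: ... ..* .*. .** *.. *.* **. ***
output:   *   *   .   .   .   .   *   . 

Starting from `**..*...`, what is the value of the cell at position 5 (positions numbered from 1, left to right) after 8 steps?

*

.*.*..**
.....*..
.****..*
....*.*.
.***....
...*.***
.**.....
..*.****
position 5 holds *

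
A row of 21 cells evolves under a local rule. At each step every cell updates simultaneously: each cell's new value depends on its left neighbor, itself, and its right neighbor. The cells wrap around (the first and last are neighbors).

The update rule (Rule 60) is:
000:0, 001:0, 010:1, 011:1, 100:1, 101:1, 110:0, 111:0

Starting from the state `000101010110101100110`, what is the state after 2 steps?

100100000011000111111

000111111101111010101
100100000011000111111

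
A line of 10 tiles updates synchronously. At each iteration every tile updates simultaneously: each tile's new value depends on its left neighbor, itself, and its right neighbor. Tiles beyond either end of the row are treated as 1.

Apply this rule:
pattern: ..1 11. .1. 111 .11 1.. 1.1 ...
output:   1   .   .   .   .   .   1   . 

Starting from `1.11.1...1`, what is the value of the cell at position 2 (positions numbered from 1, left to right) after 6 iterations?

.1..1...1.
1..1...1.1
..1...1.1.
.1...1.1.1
1...1.1.1.
...1.1.1.1
position 2 holds .

.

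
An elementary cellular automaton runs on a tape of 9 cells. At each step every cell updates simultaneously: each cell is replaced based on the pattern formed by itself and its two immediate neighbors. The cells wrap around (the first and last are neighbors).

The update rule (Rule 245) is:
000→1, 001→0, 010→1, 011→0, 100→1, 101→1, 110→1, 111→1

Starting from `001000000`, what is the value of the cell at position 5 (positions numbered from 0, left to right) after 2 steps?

101111111
110111111
position 5 holds 1

1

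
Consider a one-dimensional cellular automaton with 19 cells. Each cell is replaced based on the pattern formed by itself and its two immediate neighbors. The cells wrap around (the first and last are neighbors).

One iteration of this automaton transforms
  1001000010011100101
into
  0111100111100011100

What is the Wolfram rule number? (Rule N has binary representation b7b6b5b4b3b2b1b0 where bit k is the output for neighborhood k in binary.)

22

position 12: 111 → 0  (bit 7 = 0)
position 0: 110 → 0  (bit 6 = 0)
position 17: 101 → 0  (bit 5 = 0)
position 1: 100 → 1  (bit 4 = 1)
position 11: 011 → 0  (bit 3 = 0)
position 3: 010 → 1  (bit 2 = 1)
position 2: 001 → 1  (bit 1 = 1)
position 5: 000 → 0  (bit 0 = 0)
bits b7..b0 = 00010110 = 22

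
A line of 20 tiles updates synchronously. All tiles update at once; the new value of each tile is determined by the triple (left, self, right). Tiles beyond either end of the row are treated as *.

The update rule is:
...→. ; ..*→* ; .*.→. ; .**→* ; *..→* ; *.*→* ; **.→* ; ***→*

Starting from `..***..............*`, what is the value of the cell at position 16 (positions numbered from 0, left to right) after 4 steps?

******............**
*******..........***
********........****
*********......*****
position 16 holds *

*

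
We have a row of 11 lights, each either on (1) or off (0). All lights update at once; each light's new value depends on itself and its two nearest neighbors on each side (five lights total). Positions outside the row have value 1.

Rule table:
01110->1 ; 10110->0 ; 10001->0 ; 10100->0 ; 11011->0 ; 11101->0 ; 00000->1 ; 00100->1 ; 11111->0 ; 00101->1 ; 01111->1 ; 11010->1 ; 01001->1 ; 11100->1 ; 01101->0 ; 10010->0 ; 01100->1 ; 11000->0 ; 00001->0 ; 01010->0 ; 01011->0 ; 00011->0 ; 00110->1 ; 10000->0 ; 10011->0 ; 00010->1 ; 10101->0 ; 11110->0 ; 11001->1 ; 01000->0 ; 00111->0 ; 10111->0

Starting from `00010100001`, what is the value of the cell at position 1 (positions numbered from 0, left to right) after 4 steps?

0

00110000000
10110011100
00011001110
00011100100
position 1 holds 0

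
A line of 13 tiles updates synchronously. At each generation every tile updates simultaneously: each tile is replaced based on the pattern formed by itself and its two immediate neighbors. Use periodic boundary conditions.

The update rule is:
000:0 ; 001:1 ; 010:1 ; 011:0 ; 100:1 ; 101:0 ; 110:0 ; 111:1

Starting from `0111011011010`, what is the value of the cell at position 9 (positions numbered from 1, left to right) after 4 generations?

1010000000011
0011000000101
1100100001101
1011110010000
position 9 holds 1

1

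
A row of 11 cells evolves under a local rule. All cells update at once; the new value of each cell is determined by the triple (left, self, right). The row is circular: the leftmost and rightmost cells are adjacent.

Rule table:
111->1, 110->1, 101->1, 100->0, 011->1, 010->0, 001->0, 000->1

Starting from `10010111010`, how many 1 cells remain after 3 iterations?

9

00001111101
01101111110
01111111110
count of 1: 9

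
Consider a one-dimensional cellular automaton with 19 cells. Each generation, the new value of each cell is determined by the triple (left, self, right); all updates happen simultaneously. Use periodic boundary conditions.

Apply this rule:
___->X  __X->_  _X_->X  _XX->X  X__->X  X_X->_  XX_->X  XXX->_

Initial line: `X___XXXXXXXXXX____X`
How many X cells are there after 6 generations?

generation 1: XXX_X________XXXX_X
generation 2: __X_XXXXXXXX_X__X_X
generation 3: X_X_X______X_XX_X_X
generation 4: X_X_XXXXXX_X_XX_X_X
generation 5: X_X_X____X_X_XX_X_X
generation 6: X_X_XXXX_X_X_XX_X_X
count of X: 12

12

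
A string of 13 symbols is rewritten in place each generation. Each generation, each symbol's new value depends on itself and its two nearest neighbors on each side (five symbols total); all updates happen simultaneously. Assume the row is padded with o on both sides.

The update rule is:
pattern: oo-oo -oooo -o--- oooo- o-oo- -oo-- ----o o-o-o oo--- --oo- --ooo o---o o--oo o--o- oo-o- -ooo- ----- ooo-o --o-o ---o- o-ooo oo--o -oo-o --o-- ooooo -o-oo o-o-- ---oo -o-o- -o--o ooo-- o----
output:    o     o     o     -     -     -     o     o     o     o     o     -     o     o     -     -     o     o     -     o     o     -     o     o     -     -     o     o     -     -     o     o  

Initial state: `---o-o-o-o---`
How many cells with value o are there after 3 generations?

8

o-o--o-o-oo-o
o-o-o--o--ooo
o-o-o-oo-ooo-
count of o: 8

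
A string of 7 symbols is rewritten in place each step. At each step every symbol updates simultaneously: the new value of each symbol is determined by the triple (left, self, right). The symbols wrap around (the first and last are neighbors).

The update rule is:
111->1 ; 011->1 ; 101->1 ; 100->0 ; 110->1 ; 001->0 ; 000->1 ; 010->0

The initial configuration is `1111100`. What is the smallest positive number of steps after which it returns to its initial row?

1

1111100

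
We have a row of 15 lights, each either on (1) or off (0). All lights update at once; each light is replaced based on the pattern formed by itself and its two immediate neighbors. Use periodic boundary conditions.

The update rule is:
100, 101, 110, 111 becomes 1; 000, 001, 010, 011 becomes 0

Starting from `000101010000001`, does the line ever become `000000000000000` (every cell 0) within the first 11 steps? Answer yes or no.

no

step 1: 100010101000000
step 2: 010001010100000
step 3: 001000101010000
step 4: 000100010101000
step 5: 000010001010100
step 6: 000001000101010
step 7: 000000100010101
step 8: 100000010001010
step 9: 010000001000101
step 10: 101000000100010
step 11: 010100000010001
step 11 is 010100000010001, still not uniform 0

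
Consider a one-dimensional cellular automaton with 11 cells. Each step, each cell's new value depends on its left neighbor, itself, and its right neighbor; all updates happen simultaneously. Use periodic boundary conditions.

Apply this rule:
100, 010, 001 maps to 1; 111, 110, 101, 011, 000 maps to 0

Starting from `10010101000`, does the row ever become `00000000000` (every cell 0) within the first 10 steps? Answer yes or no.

no

11110101101
00000100000
00001110000
00010001000
00111011100
01000000010
11100000111
00010001000  (repeats step 4; period 4)
step 10: 01000000010
step 10 is 01000000010, still not uniform 0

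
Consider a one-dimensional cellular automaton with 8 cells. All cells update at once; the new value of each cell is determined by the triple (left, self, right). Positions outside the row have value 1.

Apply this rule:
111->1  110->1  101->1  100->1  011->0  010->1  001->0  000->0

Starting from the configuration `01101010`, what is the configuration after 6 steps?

11111101

10111111
11011111
11101111
11110111
11111011
11111101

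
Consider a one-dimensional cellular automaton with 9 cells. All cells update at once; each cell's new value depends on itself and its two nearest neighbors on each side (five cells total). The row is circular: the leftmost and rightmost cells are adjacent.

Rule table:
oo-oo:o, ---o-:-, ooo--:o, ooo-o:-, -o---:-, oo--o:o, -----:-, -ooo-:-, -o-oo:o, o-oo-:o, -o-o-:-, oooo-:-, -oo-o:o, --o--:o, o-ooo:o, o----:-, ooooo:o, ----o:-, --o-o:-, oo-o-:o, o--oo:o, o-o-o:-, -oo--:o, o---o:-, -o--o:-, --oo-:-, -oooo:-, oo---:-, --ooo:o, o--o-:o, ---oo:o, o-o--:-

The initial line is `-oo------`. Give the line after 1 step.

o-o------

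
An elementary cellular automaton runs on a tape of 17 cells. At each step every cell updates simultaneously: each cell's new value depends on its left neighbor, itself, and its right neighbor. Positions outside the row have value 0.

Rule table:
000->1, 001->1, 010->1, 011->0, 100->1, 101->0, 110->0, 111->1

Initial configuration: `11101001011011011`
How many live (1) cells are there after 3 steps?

step 1: 01001111000000000
step 2: 11110110111111111
step 3: 01100000011111110
count of 1: 9

9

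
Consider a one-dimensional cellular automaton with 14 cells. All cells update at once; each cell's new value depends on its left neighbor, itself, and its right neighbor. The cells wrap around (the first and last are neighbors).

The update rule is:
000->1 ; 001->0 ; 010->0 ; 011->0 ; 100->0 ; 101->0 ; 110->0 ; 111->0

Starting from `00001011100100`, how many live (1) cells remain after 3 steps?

4

11100000000001
00001111111100
11100000000001
count of 1: 4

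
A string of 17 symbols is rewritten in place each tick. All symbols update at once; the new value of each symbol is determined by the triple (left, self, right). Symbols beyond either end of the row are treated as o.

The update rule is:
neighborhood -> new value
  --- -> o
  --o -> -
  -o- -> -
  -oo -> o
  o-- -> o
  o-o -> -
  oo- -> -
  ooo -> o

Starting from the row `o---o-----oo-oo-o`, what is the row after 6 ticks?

oo-oo--ooo----o-o

-oo--oooo-o--o--o
-o-o-ooo---o--o-o
-----oo-oo--o---o
oooo-o--o-o--oo-o
ooo---o----o-o--o
oo-oo--ooo----o-o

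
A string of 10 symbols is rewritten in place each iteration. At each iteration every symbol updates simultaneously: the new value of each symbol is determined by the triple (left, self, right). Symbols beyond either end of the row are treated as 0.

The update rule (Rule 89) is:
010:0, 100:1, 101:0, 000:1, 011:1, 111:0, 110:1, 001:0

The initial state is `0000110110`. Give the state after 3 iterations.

0000110000

1110110111
1010110101
0000110000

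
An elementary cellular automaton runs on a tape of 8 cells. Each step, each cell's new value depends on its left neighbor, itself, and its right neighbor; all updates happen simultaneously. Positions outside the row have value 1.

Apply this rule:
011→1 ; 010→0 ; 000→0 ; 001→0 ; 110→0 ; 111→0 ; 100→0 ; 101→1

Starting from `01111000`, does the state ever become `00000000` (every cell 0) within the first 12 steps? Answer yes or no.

step 1: 11000000
step 2: 00000000
all cells are 0 at step 2

yes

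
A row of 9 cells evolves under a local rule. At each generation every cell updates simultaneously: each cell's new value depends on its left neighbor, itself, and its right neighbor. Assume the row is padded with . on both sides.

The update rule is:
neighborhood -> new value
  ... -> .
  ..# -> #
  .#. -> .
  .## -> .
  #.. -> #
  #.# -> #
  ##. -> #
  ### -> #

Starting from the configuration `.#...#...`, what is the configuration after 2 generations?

generation 1: #.#.#.#..
generation 2: .#.#.#.#.

.#.#.#.#.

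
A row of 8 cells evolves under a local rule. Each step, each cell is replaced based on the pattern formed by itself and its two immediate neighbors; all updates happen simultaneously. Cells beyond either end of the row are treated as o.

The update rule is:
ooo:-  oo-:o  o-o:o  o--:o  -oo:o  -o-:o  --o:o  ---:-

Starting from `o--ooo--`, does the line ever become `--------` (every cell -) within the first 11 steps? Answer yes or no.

no

step 1: oooo-ooo
step 2: ---ooo--
step 3: o-oo-ooo
step 4: oooooo--
step 5: -----ooo
step 6: o---oo--
step 7: oo-ooooo
step 8: -ooo----
step 9: oo-oo--o
step 10: -ooooooo
step 11: oo------
step 11 is oo------, still not uniform -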